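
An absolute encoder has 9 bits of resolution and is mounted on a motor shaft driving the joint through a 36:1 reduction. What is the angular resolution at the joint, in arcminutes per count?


counts = 2^9 = 512
effective counts at joint = 512 * 36 = 18432
resolution = 360*60 / 18432
= 1.1719 arcmin/count


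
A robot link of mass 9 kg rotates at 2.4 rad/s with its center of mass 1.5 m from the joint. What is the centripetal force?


F = m * omega^2 * r
= 9 * 2.4^2 * 1.5
= 9 * 5.76 * 1.5
= 77.76 N


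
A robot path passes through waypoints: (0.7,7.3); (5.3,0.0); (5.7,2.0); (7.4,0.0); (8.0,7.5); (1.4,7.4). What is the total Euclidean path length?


Segment lengths:
  seg1 = sqrt((4.6)^2 + (-7.3)^2) = 8.6284
  seg2 = sqrt((0.4)^2 + (2.0)^2) = 2.0396
  seg3 = sqrt((1.7)^2 + (-2.0)^2) = 2.6249
  seg4 = sqrt((0.6)^2 + (7.5)^2) = 7.524
  seg5 = sqrt((-6.6)^2 + (-0.1)^2) = 6.6008
Total = 27.4176


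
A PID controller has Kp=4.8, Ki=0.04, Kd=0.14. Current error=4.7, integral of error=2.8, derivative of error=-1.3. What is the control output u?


u = Kp*e + Ki*int(e) + Kd*de/dt
= 4.8*4.7 + 0.04*2.8 + 0.14*(-1.3)
= 22.56 + 0.112 + -0.182
= 22.49


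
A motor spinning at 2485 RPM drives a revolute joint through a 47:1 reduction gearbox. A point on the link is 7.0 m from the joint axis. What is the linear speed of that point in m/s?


omega_motor = 2485 * 2*pi/60 = 260.2286 rad/s
omega_joint = omega_motor / 47 = 5.5368 rad/s
v = omega_joint * r = 5.5368 * 7.0
= 38.7574 m/s


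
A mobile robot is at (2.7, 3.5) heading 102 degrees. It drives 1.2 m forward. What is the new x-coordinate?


x_new = x0 + d*cos(theta)
= 2.7 + 1.2*cos(102)
= 2.7 + -0.2495
= 2.4505


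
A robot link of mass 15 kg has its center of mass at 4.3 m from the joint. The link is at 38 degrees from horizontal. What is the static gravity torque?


tau = m*g*L*cos(angle)
= 15 * 9.81 * 4.3 * cos(38 deg)
= 15 * 9.81 * 4.3 * 0.788
= 498.6099 Nm


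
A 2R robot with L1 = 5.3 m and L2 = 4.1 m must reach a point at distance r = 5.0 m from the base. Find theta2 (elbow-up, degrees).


cos(theta2) = (r^2 - L1^2 - L2^2) / (2*L1*L2)
cos(theta2) = (25.0 - 28.09 - 16.81) / 43.46
cos(theta2) = -0.457892
theta2 = 117.2512 degrees


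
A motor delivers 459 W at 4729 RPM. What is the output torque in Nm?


omega = 4729 * 2*pi/60 = 495.2197 rad/s
tau = P / omega = 459 / 495.2197
= 0.9269 Nm


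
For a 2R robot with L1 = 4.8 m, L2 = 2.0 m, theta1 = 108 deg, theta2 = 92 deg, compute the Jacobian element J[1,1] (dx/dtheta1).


J[1,1] = -L1*sin(t1) - L2*sin(t1+t2)
= -4.8*sin(108) - 2.0*sin(200)
= -3.881


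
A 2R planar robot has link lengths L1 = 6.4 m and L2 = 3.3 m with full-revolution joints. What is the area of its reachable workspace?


r_max = L1 + L2 = 9.7 m
r_min = |L1 - L2| = 3.1 m
Area = pi*(r_max^2 - r_min^2)
= pi*(94.09 - 9.61)
= pi * 84.48
= 265.4017 m^2


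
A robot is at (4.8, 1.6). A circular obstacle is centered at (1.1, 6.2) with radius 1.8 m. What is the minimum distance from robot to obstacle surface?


center_dist = sqrt((4.8-1.1)^2 + (1.6-6.2)^2)
= sqrt(13.69 + 21.16)
= 5.9034
min_dist = center_dist - radius = 5.9034 - 1.8 = 4.1034 m


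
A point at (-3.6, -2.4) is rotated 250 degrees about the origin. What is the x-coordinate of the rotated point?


x' = x*cos(theta) - y*sin(theta)
cos(250 deg) = -0.342, sin(250 deg) = -0.9397
x' = -3.6 * -0.342 - -2.4 * -0.9397
= 1.2313 - 2.2553
= -1.024


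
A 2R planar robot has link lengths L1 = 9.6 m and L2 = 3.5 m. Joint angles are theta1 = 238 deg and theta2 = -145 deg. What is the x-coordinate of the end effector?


Convert angles to radians: theta1 = 4.1539, theta2 = -2.5307
x = L1*cos(theta1) + L2*cos(theta1+theta2)
x = -5.0872 + -0.1832
x = -5.2704


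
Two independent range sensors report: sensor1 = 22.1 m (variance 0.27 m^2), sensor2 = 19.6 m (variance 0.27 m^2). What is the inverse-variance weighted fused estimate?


w1 = (1/var1) / (1/var1 + 1/var2)
   = 3.7037 / (3.7037 + 3.7037) = 0.5
w2 = 1 - w1 = 0.5
fused = w1*s1 + w2*s2 = 11.05 + 9.8
= 20.85 m


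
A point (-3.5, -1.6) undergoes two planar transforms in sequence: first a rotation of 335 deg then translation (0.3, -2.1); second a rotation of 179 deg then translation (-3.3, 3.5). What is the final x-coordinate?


After transform 1:
x1 = cos(335)*-3.5 - sin(335)*-1.6 + 0.3 = -3.5483
y1 = sin(335)*-3.5 + cos(335)*-1.6 + -2.1 = -2.0709
After transform 2:
x2 = cos(179)*-3.5483 - sin(179)*-2.0709 + -3.3
= 0.2839


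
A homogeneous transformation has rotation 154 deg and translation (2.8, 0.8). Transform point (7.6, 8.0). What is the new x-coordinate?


x' = cos(theta)*px - sin(theta)*py + tx
= -0.8988*7.6 - 0.4384*8.0 + 2.8
= -7.5378


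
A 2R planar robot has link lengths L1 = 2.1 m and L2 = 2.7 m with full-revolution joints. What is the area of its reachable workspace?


r_max = L1 + L2 = 4.8 m
r_min = |L1 - L2| = 0.6 m
Area = pi*(r_max^2 - r_min^2)
= pi*(23.04 - 0.36)
= pi * 22.68
= 71.2513 m^2


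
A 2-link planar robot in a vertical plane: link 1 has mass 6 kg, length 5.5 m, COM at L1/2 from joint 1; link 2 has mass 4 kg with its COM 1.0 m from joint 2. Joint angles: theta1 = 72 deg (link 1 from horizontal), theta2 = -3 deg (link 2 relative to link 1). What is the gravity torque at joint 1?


Horizontal distance from joint 1 to link-1 COM:
  x_c1 = (L1/2)*cos(t1) = 2.75 * 0.309 = 0.8498 m
Horizontal distance from joint 1 to link-2 COM:
  x_c2 = L1*cos(t1) + Lc2*cos(t1+t2)
       = 5.5*0.309 + 1.0*0.3584 = 2.058 m
tau1 = m1*g*x_c1 + m2*g*x_c2
     = 6*9.81*0.8498 + 4*9.81*2.058
     = 50.019 + 80.7544
     = 130.7734 Nm


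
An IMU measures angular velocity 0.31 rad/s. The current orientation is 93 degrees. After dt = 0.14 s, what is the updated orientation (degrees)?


delta_theta = w * dt = 0.31 * 0.14 = 0.0434 rad
= 2.4866 deg
theta_new = 93 + 2.4866 = 95.4866 deg


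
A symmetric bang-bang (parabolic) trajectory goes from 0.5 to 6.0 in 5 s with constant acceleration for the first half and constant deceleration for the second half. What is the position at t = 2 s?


Symmetric rest-to-rest: each phase covers (pf-p0)/2 in time T/2. 0.5*a*(T/2)^2 = (pf-p0)/2 => a = 4*(pf-p0)/T^2
a = 4*(6.0-0.5)/5^2 = 0.88
t = 2 is in the acceleration phase (t <= T/2).
p = p0 + 0.5*a*t^2 = 0.5 + 0.5*0.88*2^2
= 2.26


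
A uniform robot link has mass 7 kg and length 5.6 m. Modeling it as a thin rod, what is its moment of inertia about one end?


I = (1/3) * m * L^2
= (1/3) * 7 * 5.6^2
= 0.333333 * 7 * 31.36
= 73.1733 kg*m^2


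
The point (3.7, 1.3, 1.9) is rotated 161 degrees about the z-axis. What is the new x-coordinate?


Rotation about z-axis: x' = x*cos(theta) - y*sin(theta)
= 3.7 * -0.9455 - 1.3 * 0.3256
= -3.9217


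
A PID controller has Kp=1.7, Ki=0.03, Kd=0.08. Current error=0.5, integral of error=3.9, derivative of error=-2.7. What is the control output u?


u = Kp*e + Ki*int(e) + Kd*de/dt
= 1.7*0.5 + 0.03*3.9 + 0.08*(-2.7)
= 0.85 + 0.117 + -0.216
= 0.751


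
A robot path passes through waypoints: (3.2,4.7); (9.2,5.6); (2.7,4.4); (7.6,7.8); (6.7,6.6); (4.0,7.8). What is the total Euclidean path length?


Segment lengths:
  seg1 = sqrt((6.0)^2 + (0.9)^2) = 6.0671
  seg2 = sqrt((-6.5)^2 + (-1.2)^2) = 6.6098
  seg3 = sqrt((4.9)^2 + (3.4)^2) = 5.9641
  seg4 = sqrt((-0.9)^2 + (-1.2)^2) = 1.5
  seg5 = sqrt((-2.7)^2 + (1.2)^2) = 2.9547
Total = 23.0957


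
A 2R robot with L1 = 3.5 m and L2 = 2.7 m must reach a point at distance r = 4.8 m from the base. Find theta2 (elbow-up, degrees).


cos(theta2) = (r^2 - L1^2 - L2^2) / (2*L1*L2)
cos(theta2) = (23.04 - 12.25 - 7.29) / 18.9
cos(theta2) = 0.185185
theta2 = 79.3281 degrees


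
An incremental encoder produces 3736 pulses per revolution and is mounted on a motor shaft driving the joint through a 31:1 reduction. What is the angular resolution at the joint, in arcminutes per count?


counts per rev = 3736
effective counts at joint = 3736 * 31 = 115816
resolution = 360*60 / 115816
= 0.1865 arcmin/count


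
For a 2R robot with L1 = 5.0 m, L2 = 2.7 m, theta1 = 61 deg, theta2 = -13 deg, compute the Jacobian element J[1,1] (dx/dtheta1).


J[1,1] = -L1*sin(t1) - L2*sin(t1+t2)
= -5.0*sin(61) - 2.7*sin(48)
= -6.3796


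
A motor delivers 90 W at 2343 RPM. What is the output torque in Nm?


omega = 2343 * 2*pi/60 = 245.3584 rad/s
tau = P / omega = 90 / 245.3584
= 0.3668 Nm


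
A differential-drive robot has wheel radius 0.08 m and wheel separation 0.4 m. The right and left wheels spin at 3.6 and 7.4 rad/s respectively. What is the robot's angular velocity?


vR = r*wR = 0.08*3.6 = 0.288 m/s
vL = r*wL = 0.08*7.4 = 0.592 m/s
v = (vR+vL)/2 = 0.44 m/s
omega = (vR-vL)/L = -0.76 rad/s
angular velocity = -0.76 rad/s


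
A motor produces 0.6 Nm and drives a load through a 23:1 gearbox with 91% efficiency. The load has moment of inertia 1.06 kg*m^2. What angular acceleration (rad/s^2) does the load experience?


tau_out = tau_motor * N * eta
= 0.6 * 23 * 0.91 = 12.558 Nm
alpha = tau_out / I = 12.558 / 1.06
= 11.8472 rad/s^2


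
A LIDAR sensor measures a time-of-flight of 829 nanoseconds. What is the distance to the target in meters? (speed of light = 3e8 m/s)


tof = 829 ns = 8.29e-07 s
dist = c * tof / 2
= 3e8 * 8.29e-07 / 2
= 124.35 m


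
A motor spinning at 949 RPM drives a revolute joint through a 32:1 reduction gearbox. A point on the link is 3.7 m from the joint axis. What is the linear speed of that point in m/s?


omega_motor = 949 * 2*pi/60 = 99.379 rad/s
omega_joint = omega_motor / 32 = 3.1056 rad/s
v = omega_joint * r = 3.1056 * 3.7
= 11.4907 m/s


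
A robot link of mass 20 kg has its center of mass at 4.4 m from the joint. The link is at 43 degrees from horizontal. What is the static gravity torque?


tau = m*g*L*cos(angle)
= 20 * 9.81 * 4.4 * cos(43 deg)
= 20 * 9.81 * 4.4 * 0.7314
= 631.363 Nm


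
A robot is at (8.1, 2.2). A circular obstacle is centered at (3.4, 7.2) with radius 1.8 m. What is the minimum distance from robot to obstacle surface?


center_dist = sqrt((8.1-3.4)^2 + (2.2-7.2)^2)
= sqrt(22.09 + 25.0)
= 6.8622
min_dist = center_dist - radius = 6.8622 - 1.8 = 5.0622 m


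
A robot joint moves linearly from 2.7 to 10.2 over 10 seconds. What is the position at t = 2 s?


s = t/T = 2/10 = 0.2
p(t) = p0 + (pf-p0)*s
= 2.7 + (10.2 - 2.7) * 0.2
= 4.2


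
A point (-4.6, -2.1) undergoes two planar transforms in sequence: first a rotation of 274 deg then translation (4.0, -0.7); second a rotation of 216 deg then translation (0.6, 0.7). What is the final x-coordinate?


After transform 1:
x1 = cos(274)*-4.6 - sin(274)*-2.1 + 4.0 = 1.5842
y1 = sin(274)*-4.6 + cos(274)*-2.1 + -0.7 = 3.7423
After transform 2:
x2 = cos(216)*1.5842 - sin(216)*3.7423 + 0.6
= 1.518


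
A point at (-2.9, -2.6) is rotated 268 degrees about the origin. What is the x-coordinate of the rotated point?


x' = x*cos(theta) - y*sin(theta)
cos(268 deg) = -0.0349, sin(268 deg) = -0.9994
x' = -2.9 * -0.0349 - -2.6 * -0.9994
= 0.1012 - 2.5984
= -2.4972


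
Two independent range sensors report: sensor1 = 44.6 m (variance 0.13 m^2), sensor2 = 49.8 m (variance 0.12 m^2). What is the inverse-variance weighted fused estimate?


w1 = (1/var1) / (1/var1 + 1/var2)
   = 7.6923 / (7.6923 + 8.3333) = 0.48
w2 = 1 - w1 = 0.52
fused = w1*s1 + w2*s2 = 21.408 + 25.896
= 47.304 m


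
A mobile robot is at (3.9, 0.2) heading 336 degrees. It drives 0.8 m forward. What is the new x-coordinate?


x_new = x0 + d*cos(theta)
= 3.9 + 0.8*cos(336)
= 3.9 + 0.7308
= 4.6308


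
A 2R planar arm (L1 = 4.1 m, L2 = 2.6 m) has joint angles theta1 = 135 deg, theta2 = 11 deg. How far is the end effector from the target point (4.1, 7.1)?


End effector via forward kinematics:
x = L1*cos(t1) + L2*cos(t1+t2) = -5.0546
y = L1*sin(t1) + L2*sin(t1+t2) = 4.353
Distance to target:
d = sqrt((4.1 - -5.0546)^2 + (7.1 - 4.353)^2)
= sqrt(83.8074 + 7.5458)
= 9.5579 m


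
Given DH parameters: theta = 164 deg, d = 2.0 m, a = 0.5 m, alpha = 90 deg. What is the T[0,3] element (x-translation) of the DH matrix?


T[0,3] = a * cos(theta)
= 0.5 * cos(164 deg)
= 0.5 * -0.9613
= -0.4806


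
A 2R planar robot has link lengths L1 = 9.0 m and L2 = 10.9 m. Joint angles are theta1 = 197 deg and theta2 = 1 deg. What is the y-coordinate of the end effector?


Convert angles to radians: theta1 = 3.4383, theta2 = 0.0175
y = L1*sin(theta1) + L2*sin(theta1+theta2)
y = -2.6313 + -3.3683
y = -5.9996


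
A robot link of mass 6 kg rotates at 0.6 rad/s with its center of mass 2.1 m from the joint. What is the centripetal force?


F = m * omega^2 * r
= 6 * 0.6^2 * 2.1
= 6 * 0.36 * 2.1
= 4.536 N


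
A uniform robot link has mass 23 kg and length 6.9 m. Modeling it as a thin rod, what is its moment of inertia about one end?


I = (1/3) * m * L^2
= (1/3) * 23 * 6.9^2
= 0.333333 * 23 * 47.61
= 365.01 kg*m^2


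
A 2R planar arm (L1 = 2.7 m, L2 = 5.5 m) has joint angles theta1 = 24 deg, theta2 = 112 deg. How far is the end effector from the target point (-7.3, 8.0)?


End effector via forward kinematics:
x = L1*cos(t1) + L2*cos(t1+t2) = -1.4898
y = L1*sin(t1) + L2*sin(t1+t2) = 4.9188
Distance to target:
d = sqrt((-7.3 - -1.4898)^2 + (8.0 - 4.9188)^2)
= sqrt(33.7585 + 9.4937)
= 6.5766 m


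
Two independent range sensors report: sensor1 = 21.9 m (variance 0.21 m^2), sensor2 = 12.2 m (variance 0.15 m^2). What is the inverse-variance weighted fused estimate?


w1 = (1/var1) / (1/var1 + 1/var2)
   = 4.7619 / (4.7619 + 6.6667) = 0.4167
w2 = 1 - w1 = 0.5833
fused = w1*s1 + w2*s2 = 9.125 + 7.1167
= 16.2417 m


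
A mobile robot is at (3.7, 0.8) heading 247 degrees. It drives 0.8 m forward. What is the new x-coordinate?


x_new = x0 + d*cos(theta)
= 3.7 + 0.8*cos(247)
= 3.7 + -0.3126
= 3.3874


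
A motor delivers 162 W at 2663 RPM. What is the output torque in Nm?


omega = 2663 * 2*pi/60 = 278.8687 rad/s
tau = P / omega = 162 / 278.8687
= 0.5809 Nm


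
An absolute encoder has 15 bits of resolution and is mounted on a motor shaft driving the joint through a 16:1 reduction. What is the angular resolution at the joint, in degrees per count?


counts = 2^15 = 32768
effective counts at joint = 32768 * 16 = 524288
resolution = 360 / 524288
= 6.8665e-04 deg/count


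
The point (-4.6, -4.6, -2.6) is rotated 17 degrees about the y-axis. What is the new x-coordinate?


Rotation about y-axis: x' = x*cos(theta) + z*sin(theta)
= -4.6 * 0.9563 + -2.6 * 0.2924
= -5.1592


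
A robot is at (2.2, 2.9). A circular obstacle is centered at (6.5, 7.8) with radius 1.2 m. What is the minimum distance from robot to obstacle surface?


center_dist = sqrt((2.2-6.5)^2 + (2.9-7.8)^2)
= sqrt(18.49 + 24.01)
= 6.5192
min_dist = center_dist - radius = 6.5192 - 1.2 = 5.3192 m


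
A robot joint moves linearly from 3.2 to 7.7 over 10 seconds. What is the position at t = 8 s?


s = t/T = 8/10 = 0.8
p(t) = p0 + (pf-p0)*s
= 3.2 + (7.7 - 3.2) * 0.8
= 6.8


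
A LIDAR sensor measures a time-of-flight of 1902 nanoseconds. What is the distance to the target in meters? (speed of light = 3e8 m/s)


tof = 1902 ns = 1.902e-06 s
dist = c * tof / 2
= 3e8 * 1.902e-06 / 2
= 285.3 m


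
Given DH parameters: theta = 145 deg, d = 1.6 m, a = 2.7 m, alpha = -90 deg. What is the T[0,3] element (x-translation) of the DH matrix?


T[0,3] = a * cos(theta)
= 2.7 * cos(145 deg)
= 2.7 * -0.8192
= -2.2117


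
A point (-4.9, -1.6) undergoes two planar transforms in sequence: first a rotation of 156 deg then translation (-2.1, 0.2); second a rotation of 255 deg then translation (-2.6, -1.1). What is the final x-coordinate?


After transform 1:
x1 = cos(156)*-4.9 - sin(156)*-1.6 + -2.1 = 3.0272
y1 = sin(156)*-4.9 + cos(156)*-1.6 + 0.2 = -0.3313
After transform 2:
x2 = cos(255)*3.0272 - sin(255)*-0.3313 + -2.6
= -3.7035


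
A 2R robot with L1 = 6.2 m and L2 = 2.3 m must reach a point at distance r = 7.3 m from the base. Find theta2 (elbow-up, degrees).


cos(theta2) = (r^2 - L1^2 - L2^2) / (2*L1*L2)
cos(theta2) = (53.29 - 38.44 - 5.29) / 28.52
cos(theta2) = 0.335203
theta2 = 70.4151 degrees


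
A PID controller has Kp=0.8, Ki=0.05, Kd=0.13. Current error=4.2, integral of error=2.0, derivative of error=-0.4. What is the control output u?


u = Kp*e + Ki*int(e) + Kd*de/dt
= 0.8*4.2 + 0.05*2.0 + 0.13*(-0.4)
= 3.36 + 0.1 + -0.052
= 3.408


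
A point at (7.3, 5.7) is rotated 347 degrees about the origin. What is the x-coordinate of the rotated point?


x' = x*cos(theta) - y*sin(theta)
cos(347 deg) = 0.9744, sin(347 deg) = -0.225
x' = 7.3 * 0.9744 - 5.7 * -0.225
= 7.1129 - -1.2822
= 8.3951


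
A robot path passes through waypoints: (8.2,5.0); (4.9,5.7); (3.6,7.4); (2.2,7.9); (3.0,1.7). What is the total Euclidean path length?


Segment lengths:
  seg1 = sqrt((-3.3)^2 + (0.7)^2) = 3.3734
  seg2 = sqrt((-1.3)^2 + (1.7)^2) = 2.1401
  seg3 = sqrt((-1.4)^2 + (0.5)^2) = 1.4866
  seg4 = sqrt((0.8)^2 + (-6.2)^2) = 6.2514
Total = 13.2515


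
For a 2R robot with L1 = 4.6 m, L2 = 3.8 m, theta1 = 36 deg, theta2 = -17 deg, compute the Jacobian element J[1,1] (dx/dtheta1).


J[1,1] = -L1*sin(t1) - L2*sin(t1+t2)
= -4.6*sin(36) - 3.8*sin(19)
= -3.941


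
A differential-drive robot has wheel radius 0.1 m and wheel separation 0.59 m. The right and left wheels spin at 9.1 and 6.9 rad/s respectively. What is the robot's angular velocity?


vR = r*wR = 0.1*9.1 = 0.91 m/s
vL = r*wL = 0.1*6.9 = 0.69 m/s
v = (vR+vL)/2 = 0.8 m/s
omega = (vR-vL)/L = 0.3729 rad/s
angular velocity = 0.3729 rad/s


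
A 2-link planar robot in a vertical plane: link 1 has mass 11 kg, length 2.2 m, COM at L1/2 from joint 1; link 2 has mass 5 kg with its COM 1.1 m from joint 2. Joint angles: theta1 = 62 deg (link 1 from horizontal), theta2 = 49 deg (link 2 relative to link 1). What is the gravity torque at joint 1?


Horizontal distance from joint 1 to link-1 COM:
  x_c1 = (L1/2)*cos(t1) = 1.1 * 0.4695 = 0.5164 m
Horizontal distance from joint 1 to link-2 COM:
  x_c2 = L1*cos(t1) + Lc2*cos(t1+t2)
       = 2.2*0.4695 + 1.1*-0.3584 = 0.6386 m
tau1 = m1*g*x_c1 + m2*g*x_c2
     = 11*9.81*0.5164 + 5*9.81*0.6386
     = 55.7267 + 31.3249
     = 87.0517 Nm


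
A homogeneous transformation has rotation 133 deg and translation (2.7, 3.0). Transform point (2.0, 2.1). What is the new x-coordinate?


x' = cos(theta)*px - sin(theta)*py + tx
= -0.682*2.0 - 0.7314*2.1 + 2.7
= -0.1998


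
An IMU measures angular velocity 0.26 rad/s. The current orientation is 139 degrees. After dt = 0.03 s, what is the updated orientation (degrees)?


delta_theta = w * dt = 0.26 * 0.03 = 0.0078 rad
= 0.4469 deg
theta_new = 139 + 0.4469 = 139.4469 deg


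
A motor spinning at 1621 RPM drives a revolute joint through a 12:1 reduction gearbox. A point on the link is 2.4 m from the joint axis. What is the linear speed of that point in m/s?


omega_motor = 1621 * 2*pi/60 = 169.7507 rad/s
omega_joint = omega_motor / 12 = 14.1459 rad/s
v = omega_joint * r = 14.1459 * 2.4
= 33.9501 m/s


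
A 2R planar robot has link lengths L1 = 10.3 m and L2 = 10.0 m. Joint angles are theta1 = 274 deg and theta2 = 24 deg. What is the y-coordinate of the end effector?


Convert angles to radians: theta1 = 4.7822, theta2 = 0.4189
y = L1*sin(theta1) + L2*sin(theta1+theta2)
y = -10.2749 + -8.8295
y = -19.1044


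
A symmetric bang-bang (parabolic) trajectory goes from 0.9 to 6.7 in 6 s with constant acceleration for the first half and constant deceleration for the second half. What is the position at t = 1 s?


Symmetric rest-to-rest: each phase covers (pf-p0)/2 in time T/2. 0.5*a*(T/2)^2 = (pf-p0)/2 => a = 4*(pf-p0)/T^2
a = 4*(6.7-0.9)/6^2 = 0.6444
t = 1 is in the acceleration phase (t <= T/2).
p = p0 + 0.5*a*t^2 = 0.9 + 0.5*0.6444*1^2
= 1.2222


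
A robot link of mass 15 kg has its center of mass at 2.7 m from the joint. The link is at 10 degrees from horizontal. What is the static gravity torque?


tau = m*g*L*cos(angle)
= 15 * 9.81 * 2.7 * cos(10 deg)
= 15 * 9.81 * 2.7 * 0.9848
= 391.269 Nm


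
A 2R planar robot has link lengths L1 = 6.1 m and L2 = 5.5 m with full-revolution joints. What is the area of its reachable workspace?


r_max = L1 + L2 = 11.6 m
r_min = |L1 - L2| = 0.6 m
Area = pi*(r_max^2 - r_min^2)
= pi*(134.56 - 0.36)
= pi * 134.2
= 421.6017 m^2


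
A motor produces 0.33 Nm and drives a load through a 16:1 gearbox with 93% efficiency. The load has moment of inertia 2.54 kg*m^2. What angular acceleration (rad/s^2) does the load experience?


tau_out = tau_motor * N * eta
= 0.33 * 16 * 0.93 = 4.9104 Nm
alpha = tau_out / I = 4.9104 / 2.54
= 1.9332 rad/s^2


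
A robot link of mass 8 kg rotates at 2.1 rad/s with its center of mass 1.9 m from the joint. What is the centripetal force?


F = m * omega^2 * r
= 8 * 2.1^2 * 1.9
= 8 * 4.41 * 1.9
= 67.032 N


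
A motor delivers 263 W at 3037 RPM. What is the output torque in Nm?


omega = 3037 * 2*pi/60 = 318.0339 rad/s
tau = P / omega = 263 / 318.0339
= 0.827 Nm


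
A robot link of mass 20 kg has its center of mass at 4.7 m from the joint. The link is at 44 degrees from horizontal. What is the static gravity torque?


tau = m*g*L*cos(angle)
= 20 * 9.81 * 4.7 * cos(44 deg)
= 20 * 9.81 * 4.7 * 0.7193
= 663.332 Nm


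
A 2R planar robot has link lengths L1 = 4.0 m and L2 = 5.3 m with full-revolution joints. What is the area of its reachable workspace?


r_max = L1 + L2 = 9.3 m
r_min = |L1 - L2| = 1.3 m
Area = pi*(r_max^2 - r_min^2)
= pi*(86.49 - 1.69)
= pi * 84.8
= 266.4071 m^2


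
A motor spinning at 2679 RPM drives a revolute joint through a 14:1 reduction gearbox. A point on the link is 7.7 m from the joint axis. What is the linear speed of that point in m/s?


omega_motor = 2679 * 2*pi/60 = 280.5442 rad/s
omega_joint = omega_motor / 14 = 20.0389 rad/s
v = omega_joint * r = 20.0389 * 7.7
= 154.2993 m/s


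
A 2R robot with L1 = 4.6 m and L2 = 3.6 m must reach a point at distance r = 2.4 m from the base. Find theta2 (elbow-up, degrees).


cos(theta2) = (r^2 - L1^2 - L2^2) / (2*L1*L2)
cos(theta2) = (5.76 - 21.16 - 12.96) / 33.12
cos(theta2) = -0.85628
theta2 = 148.9015 degrees


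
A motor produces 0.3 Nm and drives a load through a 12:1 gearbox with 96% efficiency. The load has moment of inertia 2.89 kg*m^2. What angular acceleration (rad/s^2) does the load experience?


tau_out = tau_motor * N * eta
= 0.3 * 12 * 0.96 = 3.456 Nm
alpha = tau_out / I = 3.456 / 2.89
= 1.1958 rad/s^2


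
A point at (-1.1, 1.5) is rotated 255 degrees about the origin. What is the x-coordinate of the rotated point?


x' = x*cos(theta) - y*sin(theta)
cos(255 deg) = -0.2588, sin(255 deg) = -0.9659
x' = -1.1 * -0.2588 - 1.5 * -0.9659
= 0.2847 - -1.4489
= 1.7336


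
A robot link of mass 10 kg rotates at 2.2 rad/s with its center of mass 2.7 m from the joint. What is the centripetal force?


F = m * omega^2 * r
= 10 * 2.2^2 * 2.7
= 10 * 4.84 * 2.7
= 130.68 N


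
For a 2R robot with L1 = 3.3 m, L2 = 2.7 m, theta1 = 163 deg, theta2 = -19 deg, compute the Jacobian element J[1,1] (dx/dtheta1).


J[1,1] = -L1*sin(t1) - L2*sin(t1+t2)
= -3.3*sin(163) - 2.7*sin(144)
= -2.5518


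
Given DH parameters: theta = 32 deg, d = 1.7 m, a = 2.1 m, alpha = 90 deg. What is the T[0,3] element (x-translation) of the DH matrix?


T[0,3] = a * cos(theta)
= 2.1 * cos(32 deg)
= 2.1 * 0.848
= 1.7809


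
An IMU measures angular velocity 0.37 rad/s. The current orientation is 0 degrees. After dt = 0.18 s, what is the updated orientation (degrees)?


delta_theta = w * dt = 0.37 * 0.18 = 0.0666 rad
= 3.8159 deg
theta_new = 0 + 3.8159 = 3.8159 deg


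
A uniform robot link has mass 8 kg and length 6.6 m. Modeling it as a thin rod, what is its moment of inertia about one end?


I = (1/3) * m * L^2
= (1/3) * 8 * 6.6^2
= 0.333333 * 8 * 43.56
= 116.16 kg*m^2


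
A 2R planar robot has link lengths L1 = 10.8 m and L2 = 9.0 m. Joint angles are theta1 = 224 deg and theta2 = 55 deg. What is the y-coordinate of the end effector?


Convert angles to radians: theta1 = 3.9095, theta2 = 0.9599
y = L1*sin(theta1) + L2*sin(theta1+theta2)
y = -7.5023 + -8.8892
y = -16.3915


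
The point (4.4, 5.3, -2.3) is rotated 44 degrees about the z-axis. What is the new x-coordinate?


Rotation about z-axis: x' = x*cos(theta) - y*sin(theta)
= 4.4 * 0.7193 - 5.3 * 0.6947
= -0.5166


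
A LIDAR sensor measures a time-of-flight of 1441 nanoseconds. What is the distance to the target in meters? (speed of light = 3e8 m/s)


tof = 1441 ns = 1.441e-06 s
dist = c * tof / 2
= 3e8 * 1.441e-06 / 2
= 216.15 m


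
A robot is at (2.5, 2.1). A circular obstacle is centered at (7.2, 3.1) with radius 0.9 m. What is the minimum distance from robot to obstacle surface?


center_dist = sqrt((2.5-7.2)^2 + (2.1-3.1)^2)
= sqrt(22.09 + 1.0)
= 4.8052
min_dist = center_dist - radius = 4.8052 - 0.9 = 3.9052 m


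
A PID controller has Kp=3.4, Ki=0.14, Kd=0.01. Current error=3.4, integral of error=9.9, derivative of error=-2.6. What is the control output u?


u = Kp*e + Ki*int(e) + Kd*de/dt
= 3.4*3.4 + 0.14*9.9 + 0.01*(-2.6)
= 11.56 + 1.386 + -0.026
= 12.92


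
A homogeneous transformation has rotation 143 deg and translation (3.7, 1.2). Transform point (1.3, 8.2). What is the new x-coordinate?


x' = cos(theta)*px - sin(theta)*py + tx
= -0.7986*1.3 - 0.6018*8.2 + 3.7
= -2.2731


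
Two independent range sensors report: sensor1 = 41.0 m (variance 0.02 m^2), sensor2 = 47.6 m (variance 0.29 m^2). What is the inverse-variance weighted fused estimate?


w1 = (1/var1) / (1/var1 + 1/var2)
   = 50.0 / (50.0 + 3.4483) = 0.9355
w2 = 1 - w1 = 0.0645
fused = w1*s1 + w2*s2 = 38.3548 + 3.071
= 41.4258 m


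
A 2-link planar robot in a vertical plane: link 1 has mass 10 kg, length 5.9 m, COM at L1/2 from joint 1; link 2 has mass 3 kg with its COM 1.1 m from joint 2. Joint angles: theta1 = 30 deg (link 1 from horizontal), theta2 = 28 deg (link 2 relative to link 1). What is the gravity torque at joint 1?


Horizontal distance from joint 1 to link-1 COM:
  x_c1 = (L1/2)*cos(t1) = 2.95 * 0.866 = 2.5548 m
Horizontal distance from joint 1 to link-2 COM:
  x_c2 = L1*cos(t1) + Lc2*cos(t1+t2)
       = 5.9*0.866 + 1.1*0.5299 = 5.6925 m
tau1 = m1*g*x_c1 + m2*g*x_c2
     = 10*9.81*2.5548 + 3*9.81*5.6925
     = 250.6234 + 167.5291
     = 418.1526 Nm


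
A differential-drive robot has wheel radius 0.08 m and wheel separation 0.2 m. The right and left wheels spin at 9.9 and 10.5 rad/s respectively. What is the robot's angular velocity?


vR = r*wR = 0.08*9.9 = 0.792 m/s
vL = r*wL = 0.08*10.5 = 0.84 m/s
v = (vR+vL)/2 = 0.816 m/s
omega = (vR-vL)/L = -0.24 rad/s
angular velocity = -0.24 rad/s


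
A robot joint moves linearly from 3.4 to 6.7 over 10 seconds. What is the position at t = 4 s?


s = t/T = 4/10 = 0.4
p(t) = p0 + (pf-p0)*s
= 3.4 + (6.7 - 3.4) * 0.4
= 4.72


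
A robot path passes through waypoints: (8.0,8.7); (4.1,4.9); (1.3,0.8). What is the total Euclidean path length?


Segment lengths:
  seg1 = sqrt((-3.9)^2 + (-3.8)^2) = 5.4452
  seg2 = sqrt((-2.8)^2 + (-4.1)^2) = 4.9649
Total = 10.4101


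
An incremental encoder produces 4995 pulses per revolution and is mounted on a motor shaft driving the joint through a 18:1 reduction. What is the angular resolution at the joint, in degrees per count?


counts per rev = 4995
effective counts at joint = 4995 * 18 = 89910
resolution = 360 / 89910
= 0.004 deg/count


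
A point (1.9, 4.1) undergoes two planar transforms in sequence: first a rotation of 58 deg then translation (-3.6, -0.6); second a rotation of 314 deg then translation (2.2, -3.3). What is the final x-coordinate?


After transform 1:
x1 = cos(58)*1.9 - sin(58)*4.1 + -3.6 = -6.0702
y1 = sin(58)*1.9 + cos(58)*4.1 + -0.6 = 3.184
After transform 2:
x2 = cos(314)*-6.0702 - sin(314)*3.184 + 2.2
= 0.2737


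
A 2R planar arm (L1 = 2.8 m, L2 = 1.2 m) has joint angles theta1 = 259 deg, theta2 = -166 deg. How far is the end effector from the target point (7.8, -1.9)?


End effector via forward kinematics:
x = L1*cos(t1) + L2*cos(t1+t2) = -0.5971
y = L1*sin(t1) + L2*sin(t1+t2) = -1.5502
Distance to target:
d = sqrt((7.8 - -0.5971)^2 + (-1.9 - -1.5502)^2)
= sqrt(70.5108 + 0.1224)
= 8.4044 m


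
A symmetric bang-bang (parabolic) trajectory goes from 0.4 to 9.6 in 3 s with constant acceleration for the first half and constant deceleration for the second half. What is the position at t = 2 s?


Symmetric rest-to-rest: each phase covers (pf-p0)/2 in time T/2. 0.5*a*(T/2)^2 = (pf-p0)/2 => a = 4*(pf-p0)/T^2
a = 4*(9.6-0.4)/3^2 = 4.0889
t = 2 is in the deceleration phase (t > T/2).
p = pf - 0.5*a*(T-t)^2 = 9.6 - 0.5*4.0889*1^2
= 7.5556


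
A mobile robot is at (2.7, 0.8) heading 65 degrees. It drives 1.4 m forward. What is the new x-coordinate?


x_new = x0 + d*cos(theta)
= 2.7 + 1.4*cos(65)
= 2.7 + 0.5917
= 3.2917


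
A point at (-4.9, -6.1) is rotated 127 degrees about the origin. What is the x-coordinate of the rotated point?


x' = x*cos(theta) - y*sin(theta)
cos(127 deg) = -0.6018, sin(127 deg) = 0.7986
x' = -4.9 * -0.6018 - -6.1 * 0.7986
= 2.9489 - -4.8717
= 7.8206


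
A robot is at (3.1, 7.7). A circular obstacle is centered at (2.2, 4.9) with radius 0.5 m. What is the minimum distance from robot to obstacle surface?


center_dist = sqrt((3.1-2.2)^2 + (7.7-4.9)^2)
= sqrt(0.81 + 7.84)
= 2.9411
min_dist = center_dist - radius = 2.9411 - 0.5 = 2.4411 m


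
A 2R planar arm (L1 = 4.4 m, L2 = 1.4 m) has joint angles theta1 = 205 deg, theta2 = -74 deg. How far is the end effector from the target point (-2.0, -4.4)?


End effector via forward kinematics:
x = L1*cos(t1) + L2*cos(t1+t2) = -4.9062
y = L1*sin(t1) + L2*sin(t1+t2) = -0.8029
Distance to target:
d = sqrt((-2.0 - -4.9062)^2 + (-4.4 - -0.8029)^2)
= sqrt(8.4462 + 12.9389)
= 4.6244 m


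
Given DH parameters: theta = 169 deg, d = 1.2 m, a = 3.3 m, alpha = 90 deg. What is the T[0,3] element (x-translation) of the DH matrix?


T[0,3] = a * cos(theta)
= 3.3 * cos(169 deg)
= 3.3 * -0.9816
= -3.2394


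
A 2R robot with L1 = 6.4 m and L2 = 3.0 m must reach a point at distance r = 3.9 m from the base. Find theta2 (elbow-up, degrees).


cos(theta2) = (r^2 - L1^2 - L2^2) / (2*L1*L2)
cos(theta2) = (15.21 - 40.96 - 9.0) / 38.4
cos(theta2) = -0.904948
theta2 = 154.8163 degrees


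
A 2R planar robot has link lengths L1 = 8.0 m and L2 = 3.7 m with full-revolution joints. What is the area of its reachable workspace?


r_max = L1 + L2 = 11.7 m
r_min = |L1 - L2| = 4.3 m
Area = pi*(r_max^2 - r_min^2)
= pi*(136.89 - 18.49)
= pi * 118.4
= 371.9646 m^2


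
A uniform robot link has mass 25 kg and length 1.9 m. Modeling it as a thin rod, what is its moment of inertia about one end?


I = (1/3) * m * L^2
= (1/3) * 25 * 1.9^2
= 0.333333 * 25 * 3.61
= 30.0833 kg*m^2


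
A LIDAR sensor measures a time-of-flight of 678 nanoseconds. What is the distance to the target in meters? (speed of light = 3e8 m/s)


tof = 678 ns = 6.78e-07 s
dist = c * tof / 2
= 3e8 * 6.78e-07 / 2
= 101.7 m


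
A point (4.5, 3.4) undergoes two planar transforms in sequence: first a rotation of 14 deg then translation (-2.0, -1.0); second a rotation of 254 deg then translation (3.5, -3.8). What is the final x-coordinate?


After transform 1:
x1 = cos(14)*4.5 - sin(14)*3.4 + -2.0 = 1.5438
y1 = sin(14)*4.5 + cos(14)*3.4 + -1.0 = 3.3877
After transform 2:
x2 = cos(254)*1.5438 - sin(254)*3.3877 + 3.5
= 6.3309


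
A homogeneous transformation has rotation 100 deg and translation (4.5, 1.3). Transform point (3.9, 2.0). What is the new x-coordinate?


x' = cos(theta)*px - sin(theta)*py + tx
= -0.1736*3.9 - 0.9848*2.0 + 4.5
= 1.8532


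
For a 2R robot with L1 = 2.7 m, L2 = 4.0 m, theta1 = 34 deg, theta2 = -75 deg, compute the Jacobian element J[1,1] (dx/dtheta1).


J[1,1] = -L1*sin(t1) - L2*sin(t1+t2)
= -2.7*sin(34) - 4.0*sin(-41)
= 1.1144


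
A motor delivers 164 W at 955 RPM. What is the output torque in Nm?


omega = 955 * 2*pi/60 = 100.0074 rad/s
tau = P / omega = 164 / 100.0074
= 1.6399 Nm


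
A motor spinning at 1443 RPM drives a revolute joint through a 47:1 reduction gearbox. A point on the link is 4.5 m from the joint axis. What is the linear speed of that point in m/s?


omega_motor = 1443 * 2*pi/60 = 151.1106 rad/s
omega_joint = omega_motor / 47 = 3.2151 rad/s
v = omega_joint * r = 3.2151 * 4.5
= 14.468 m/s


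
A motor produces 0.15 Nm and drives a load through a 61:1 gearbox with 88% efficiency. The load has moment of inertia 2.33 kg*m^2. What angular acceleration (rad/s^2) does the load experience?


tau_out = tau_motor * N * eta
= 0.15 * 61 * 0.88 = 8.052 Nm
alpha = tau_out / I = 8.052 / 2.33
= 3.4558 rad/s^2


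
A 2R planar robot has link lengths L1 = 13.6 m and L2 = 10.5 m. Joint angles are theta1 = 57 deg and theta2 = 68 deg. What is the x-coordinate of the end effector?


Convert angles to radians: theta1 = 0.9948, theta2 = 1.1868
x = L1*cos(theta1) + L2*cos(theta1+theta2)
x = 7.4071 + -6.0226
x = 1.3845


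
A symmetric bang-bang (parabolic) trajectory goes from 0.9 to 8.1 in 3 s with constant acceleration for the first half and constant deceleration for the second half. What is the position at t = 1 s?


Symmetric rest-to-rest: each phase covers (pf-p0)/2 in time T/2. 0.5*a*(T/2)^2 = (pf-p0)/2 => a = 4*(pf-p0)/T^2
a = 4*(8.1-0.9)/3^2 = 3.2
t = 1 is in the acceleration phase (t <= T/2).
p = p0 + 0.5*a*t^2 = 0.9 + 0.5*3.2*1^2
= 2.5


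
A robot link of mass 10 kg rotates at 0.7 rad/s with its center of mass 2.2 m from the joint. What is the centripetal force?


F = m * omega^2 * r
= 10 * 0.7^2 * 2.2
= 10 * 0.49 * 2.2
= 10.78 N


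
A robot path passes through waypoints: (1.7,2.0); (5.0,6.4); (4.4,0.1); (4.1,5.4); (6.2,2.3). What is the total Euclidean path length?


Segment lengths:
  seg1 = sqrt((3.3)^2 + (4.4)^2) = 5.5
  seg2 = sqrt((-0.6)^2 + (-6.3)^2) = 6.3285
  seg3 = sqrt((-0.3)^2 + (5.3)^2) = 5.3085
  seg4 = sqrt((2.1)^2 + (-3.1)^2) = 3.7443
Total = 20.8813


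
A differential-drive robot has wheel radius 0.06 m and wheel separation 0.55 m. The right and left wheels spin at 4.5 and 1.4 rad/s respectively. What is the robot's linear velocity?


vR = r*wR = 0.06*4.5 = 0.27 m/s
vL = r*wL = 0.06*1.4 = 0.084 m/s
v = (vR+vL)/2 = 0.177 m/s
omega = (vR-vL)/L = 0.3382 rad/s
linear velocity = 0.177 m/s


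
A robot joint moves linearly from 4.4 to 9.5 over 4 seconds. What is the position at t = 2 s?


s = t/T = 2/4 = 0.5
p(t) = p0 + (pf-p0)*s
= 4.4 + (9.5 - 4.4) * 0.5
= 6.95


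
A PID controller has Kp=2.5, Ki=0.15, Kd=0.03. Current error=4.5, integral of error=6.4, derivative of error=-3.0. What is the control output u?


u = Kp*e + Ki*int(e) + Kd*de/dt
= 2.5*4.5 + 0.15*6.4 + 0.03*(-3.0)
= 11.25 + 0.96 + -0.09
= 12.12


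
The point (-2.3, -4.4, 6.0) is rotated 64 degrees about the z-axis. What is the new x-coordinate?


Rotation about z-axis: x' = x*cos(theta) - y*sin(theta)
= -2.3 * 0.4384 - -4.4 * 0.8988
= 2.9464


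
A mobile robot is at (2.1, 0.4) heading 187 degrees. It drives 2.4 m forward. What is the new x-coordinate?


x_new = x0 + d*cos(theta)
= 2.1 + 2.4*cos(187)
= 2.1 + -2.3821
= -0.2821


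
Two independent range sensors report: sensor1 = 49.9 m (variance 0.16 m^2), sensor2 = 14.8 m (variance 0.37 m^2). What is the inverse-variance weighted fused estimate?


w1 = (1/var1) / (1/var1 + 1/var2)
   = 6.25 / (6.25 + 2.7027) = 0.6981
w2 = 1 - w1 = 0.3019
fused = w1*s1 + w2*s2 = 34.8358 + 4.4679
= 39.3038 m


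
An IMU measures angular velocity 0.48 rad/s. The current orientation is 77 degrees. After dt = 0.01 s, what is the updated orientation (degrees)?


delta_theta = w * dt = 0.48 * 0.01 = 0.0048 rad
= 0.275 deg
theta_new = 77 + 0.275 = 77.275 deg


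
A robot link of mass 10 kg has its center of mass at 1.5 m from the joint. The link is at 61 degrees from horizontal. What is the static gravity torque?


tau = m*g*L*cos(angle)
= 10 * 9.81 * 1.5 * cos(61 deg)
= 10 * 9.81 * 1.5 * 0.4848
= 71.3397 Nm


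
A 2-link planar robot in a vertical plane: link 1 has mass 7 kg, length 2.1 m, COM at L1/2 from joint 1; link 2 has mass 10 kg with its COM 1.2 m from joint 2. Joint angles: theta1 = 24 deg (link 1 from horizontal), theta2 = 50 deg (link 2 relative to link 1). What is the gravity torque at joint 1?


Horizontal distance from joint 1 to link-1 COM:
  x_c1 = (L1/2)*cos(t1) = 1.05 * 0.9135 = 0.9592 m
Horizontal distance from joint 1 to link-2 COM:
  x_c2 = L1*cos(t1) + Lc2*cos(t1+t2)
       = 2.1*0.9135 + 1.2*0.2756 = 2.2492 m
tau1 = m1*g*x_c1 + m2*g*x_c2
     = 7*9.81*0.9592 + 10*9.81*2.2492
     = 65.8698 + 220.6475
     = 286.5174 Nm


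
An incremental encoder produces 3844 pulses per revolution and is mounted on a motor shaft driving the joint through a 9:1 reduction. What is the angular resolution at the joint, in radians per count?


counts per rev = 3844
effective counts at joint = 3844 * 9 = 34596
resolution = 2*pi / 34596
= 1.8162e-04 rad/count


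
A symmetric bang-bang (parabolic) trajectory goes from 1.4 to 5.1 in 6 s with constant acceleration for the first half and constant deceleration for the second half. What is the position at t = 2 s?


Symmetric rest-to-rest: each phase covers (pf-p0)/2 in time T/2. 0.5*a*(T/2)^2 = (pf-p0)/2 => a = 4*(pf-p0)/T^2
a = 4*(5.1-1.4)/6^2 = 0.4111
t = 2 is in the acceleration phase (t <= T/2).
p = p0 + 0.5*a*t^2 = 1.4 + 0.5*0.4111*2^2
= 2.2222


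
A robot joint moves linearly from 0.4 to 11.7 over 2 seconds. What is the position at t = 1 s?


s = t/T = 1/2 = 0.5
p(t) = p0 + (pf-p0)*s
= 0.4 + (11.7 - 0.4) * 0.5
= 6.05


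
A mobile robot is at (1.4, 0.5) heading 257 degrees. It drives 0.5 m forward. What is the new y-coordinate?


y_new = y0 + d*sin(theta)
= 0.5 + 0.5*sin(257)
= 0.5 + -0.4872
= 0.0128


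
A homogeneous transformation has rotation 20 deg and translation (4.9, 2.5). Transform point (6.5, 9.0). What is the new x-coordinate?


x' = cos(theta)*px - sin(theta)*py + tx
= 0.9397*6.5 - 0.342*9.0 + 4.9
= 7.9298


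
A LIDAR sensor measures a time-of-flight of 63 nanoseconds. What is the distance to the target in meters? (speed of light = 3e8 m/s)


tof = 63 ns = 6.3e-08 s
dist = c * tof / 2
= 3e8 * 6.3e-08 / 2
= 9.45 m


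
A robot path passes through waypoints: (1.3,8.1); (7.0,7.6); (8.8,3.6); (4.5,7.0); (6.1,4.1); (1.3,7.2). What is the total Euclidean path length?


Segment lengths:
  seg1 = sqrt((5.7)^2 + (-0.5)^2) = 5.7219
  seg2 = sqrt((1.8)^2 + (-4.0)^2) = 4.3863
  seg3 = sqrt((-4.3)^2 + (3.4)^2) = 5.4818
  seg4 = sqrt((1.6)^2 + (-2.9)^2) = 3.3121
  seg5 = sqrt((-4.8)^2 + (3.1)^2) = 5.714
Total = 24.6161


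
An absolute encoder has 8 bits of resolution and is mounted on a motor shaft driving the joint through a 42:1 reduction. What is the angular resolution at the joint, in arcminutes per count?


counts = 2^8 = 256
effective counts at joint = 256 * 42 = 10752
resolution = 360*60 / 10752
= 2.0089 arcmin/count


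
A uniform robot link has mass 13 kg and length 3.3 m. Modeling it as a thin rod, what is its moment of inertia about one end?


I = (1/3) * m * L^2
= (1/3) * 13 * 3.3^2
= 0.333333 * 13 * 10.89
= 47.19 kg*m^2


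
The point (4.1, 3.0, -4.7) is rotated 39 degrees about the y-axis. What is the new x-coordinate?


Rotation about y-axis: x' = x*cos(theta) + z*sin(theta)
= 4.1 * 0.7771 + -4.7 * 0.6293
= 0.2285


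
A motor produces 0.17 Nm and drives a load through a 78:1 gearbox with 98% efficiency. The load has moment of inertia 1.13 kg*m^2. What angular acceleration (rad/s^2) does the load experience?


tau_out = tau_motor * N * eta
= 0.17 * 78 * 0.98 = 12.9948 Nm
alpha = tau_out / I = 12.9948 / 1.13
= 11.4998 rad/s^2
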